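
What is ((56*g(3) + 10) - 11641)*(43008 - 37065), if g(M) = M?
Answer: -68124609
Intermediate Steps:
((56*g(3) + 10) - 11641)*(43008 - 37065) = ((56*3 + 10) - 11641)*(43008 - 37065) = ((168 + 10) - 11641)*5943 = (178 - 11641)*5943 = -11463*5943 = -68124609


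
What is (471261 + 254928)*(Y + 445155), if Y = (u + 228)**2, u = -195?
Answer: 324057484116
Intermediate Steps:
Y = 1089 (Y = (-195 + 228)**2 = 33**2 = 1089)
(471261 + 254928)*(Y + 445155) = (471261 + 254928)*(1089 + 445155) = 726189*446244 = 324057484116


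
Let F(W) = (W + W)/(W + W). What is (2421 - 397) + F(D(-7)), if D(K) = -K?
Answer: 2025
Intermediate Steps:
F(W) = 1 (F(W) = (2*W)/((2*W)) = (2*W)*(1/(2*W)) = 1)
(2421 - 397) + F(D(-7)) = (2421 - 397) + 1 = 2024 + 1 = 2025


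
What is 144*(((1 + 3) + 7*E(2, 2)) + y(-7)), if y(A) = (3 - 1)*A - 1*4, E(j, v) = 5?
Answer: 3024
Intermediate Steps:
y(A) = -4 + 2*A (y(A) = 2*A - 4 = -4 + 2*A)
144*(((1 + 3) + 7*E(2, 2)) + y(-7)) = 144*(((1 + 3) + 7*5) + (-4 + 2*(-7))) = 144*((4 + 35) + (-4 - 14)) = 144*(39 - 18) = 144*21 = 3024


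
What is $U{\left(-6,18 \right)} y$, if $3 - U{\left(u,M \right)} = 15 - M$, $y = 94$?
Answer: $564$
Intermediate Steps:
$U{\left(u,M \right)} = -12 + M$ ($U{\left(u,M \right)} = 3 - \left(15 - M\right) = 3 + \left(-15 + M\right) = -12 + M$)
$U{\left(-6,18 \right)} y = \left(-12 + 18\right) 94 = 6 \cdot 94 = 564$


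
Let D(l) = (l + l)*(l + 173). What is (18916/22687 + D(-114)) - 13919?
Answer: -620946961/22687 ≈ -27370.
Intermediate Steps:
D(l) = 2*l*(173 + l) (D(l) = (2*l)*(173 + l) = 2*l*(173 + l))
(18916/22687 + D(-114)) - 13919 = (18916/22687 + 2*(-114)*(173 - 114)) - 13919 = (18916*(1/22687) + 2*(-114)*59) - 13919 = (18916/22687 - 13452) - 13919 = -305166608/22687 - 13919 = -620946961/22687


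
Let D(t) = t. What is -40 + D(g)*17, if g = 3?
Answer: 11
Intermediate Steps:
-40 + D(g)*17 = -40 + 3*17 = -40 + 51 = 11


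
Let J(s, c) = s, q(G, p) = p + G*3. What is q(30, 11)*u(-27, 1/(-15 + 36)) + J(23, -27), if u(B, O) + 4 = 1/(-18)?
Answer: -6959/18 ≈ -386.61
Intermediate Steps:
q(G, p) = p + 3*G
u(B, O) = -73/18 (u(B, O) = -4 + 1/(-18) = -4 - 1/18 = -73/18)
q(30, 11)*u(-27, 1/(-15 + 36)) + J(23, -27) = (11 + 3*30)*(-73/18) + 23 = (11 + 90)*(-73/18) + 23 = 101*(-73/18) + 23 = -7373/18 + 23 = -6959/18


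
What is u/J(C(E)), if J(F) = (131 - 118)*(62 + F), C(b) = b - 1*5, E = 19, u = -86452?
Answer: -21613/247 ≈ -87.502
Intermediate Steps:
C(b) = -5 + b (C(b) = b - 5 = -5 + b)
J(F) = 806 + 13*F (J(F) = 13*(62 + F) = 806 + 13*F)
u/J(C(E)) = -86452/(806 + 13*(-5 + 19)) = -86452/(806 + 13*14) = -86452/(806 + 182) = -86452/988 = -86452*1/988 = -21613/247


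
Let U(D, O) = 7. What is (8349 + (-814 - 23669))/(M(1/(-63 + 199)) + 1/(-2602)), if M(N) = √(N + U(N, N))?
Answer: -1427342712/1613048719 - 54616849068*√32402/1613048719 ≈ -6095.8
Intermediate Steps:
M(N) = √(7 + N) (M(N) = √(N + 7) = √(7 + N))
(8349 + (-814 - 23669))/(M(1/(-63 + 199)) + 1/(-2602)) = (8349 + (-814 - 23669))/(√(7 + 1/(-63 + 199)) + 1/(-2602)) = (8349 - 24483)/(√(7 + 1/136) - 1/2602) = -16134/(√(7 + 1/136) - 1/2602) = -16134/(√(953/136) - 1/2602) = -16134/(√32402/68 - 1/2602) = -16134/(-1/2602 + √32402/68)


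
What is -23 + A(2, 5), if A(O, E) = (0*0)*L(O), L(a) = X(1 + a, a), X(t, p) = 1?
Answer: -23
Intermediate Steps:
L(a) = 1
A(O, E) = 0 (A(O, E) = (0*0)*1 = 0*1 = 0)
-23 + A(2, 5) = -23 + 0 = -23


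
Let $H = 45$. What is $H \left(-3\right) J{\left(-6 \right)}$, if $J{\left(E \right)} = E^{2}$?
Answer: $-4860$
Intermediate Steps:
$H \left(-3\right) J{\left(-6 \right)} = 45 \left(-3\right) \left(-6\right)^{2} = \left(-135\right) 36 = -4860$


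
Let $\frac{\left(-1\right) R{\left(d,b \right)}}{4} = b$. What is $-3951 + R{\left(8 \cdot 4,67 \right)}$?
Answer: $-4219$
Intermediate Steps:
$R{\left(d,b \right)} = - 4 b$
$-3951 + R{\left(8 \cdot 4,67 \right)} = -3951 - 268 = -4219$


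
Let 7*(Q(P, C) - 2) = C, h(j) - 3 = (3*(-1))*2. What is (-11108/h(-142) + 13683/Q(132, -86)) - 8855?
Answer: -51861/8 ≈ -6482.6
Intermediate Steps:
h(j) = -3 (h(j) = 3 + (3*(-1))*2 = 3 - 3*2 = 3 - 6 = -3)
Q(P, C) = 2 + C/7
(-11108/h(-142) + 13683/Q(132, -86)) - 8855 = (-11108/(-3) + 13683/(2 + (1/7)*(-86))) - 8855 = (-11108*(-1/3) + 13683/(2 - 86/7)) - 8855 = (11108/3 + 13683/(-72/7)) - 8855 = (11108/3 + 13683*(-7/72)) - 8855 = (11108/3 - 31927/24) - 8855 = 18979/8 - 8855 = -51861/8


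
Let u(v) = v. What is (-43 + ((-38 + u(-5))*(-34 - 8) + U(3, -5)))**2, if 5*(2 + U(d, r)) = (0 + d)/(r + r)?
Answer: 7752274209/2500 ≈ 3.1009e+6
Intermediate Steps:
U(d, r) = -2 + d/(10*r) (U(d, r) = -2 + ((0 + d)/(r + r))/5 = -2 + (d/((2*r)))/5 = -2 + (d*(1/(2*r)))/5 = -2 + (d/(2*r))/5 = -2 + d/(10*r))
(-43 + ((-38 + u(-5))*(-34 - 8) + U(3, -5)))**2 = (-43 + ((-38 - 5)*(-34 - 8) + (-2 + (1/10)*3/(-5))))**2 = (-43 + (-43*(-42) + (-2 + (1/10)*3*(-1/5))))**2 = (-43 + (1806 + (-2 - 3/50)))**2 = (-43 + (1806 - 103/50))**2 = (-43 + 90197/50)**2 = (88047/50)**2 = 7752274209/2500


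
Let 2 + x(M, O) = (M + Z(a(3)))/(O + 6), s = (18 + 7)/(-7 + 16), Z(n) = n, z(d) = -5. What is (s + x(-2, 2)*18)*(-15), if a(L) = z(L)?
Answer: 8815/12 ≈ 734.58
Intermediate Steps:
a(L) = -5
s = 25/9 ≈ 2.7778
x(M, O) = -2 + (-5 + M)/(6 + O) (x(M, O) = -2 + (M - 5)/(O + 6) = -2 + (-5 + M)/(6 + O))
(s + x(-2, 2)*18)*(-15) = (25/9 + ((-17 - 2 - 2*2)/(6 + 2))*18)*(-15) = (25/9 + ((-17 - 2 - 4)/8)*18)*(-15) = (25/9 + ((1/8)*(-23))*18)*(-15) = (25/9 - 23/8*18)*(-15) = (25/9 - 207/4)*(-15) = -1763/36*(-15) = 8815/12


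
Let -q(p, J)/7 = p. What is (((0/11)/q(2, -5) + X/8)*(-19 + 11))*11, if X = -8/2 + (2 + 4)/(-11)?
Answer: 50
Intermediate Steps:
q(p, J) = -7*p
X = -50/11 (X = -8*1/2 + 6*(-1/11) = -4 - 6/11 = -50/11 ≈ -4.5455)
(((0/11)/q(2, -5) + X/8)*(-19 + 11))*11 = (((0/11)/((-7*2)) - 50/11/8)*(-19 + 11))*11 = (((0*(1/11))/(-14) - 50/11*1/8)*(-8))*11 = ((0*(-1/14) - 25/44)*(-8))*11 = ((0 - 25/44)*(-8))*11 = -25/44*(-8)*11 = (50/11)*11 = 50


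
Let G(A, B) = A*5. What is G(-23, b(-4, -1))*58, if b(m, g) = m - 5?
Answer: -6670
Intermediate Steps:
b(m, g) = -5 + m
G(A, B) = 5*A
G(-23, b(-4, -1))*58 = (5*(-23))*58 = -115*58 = -6670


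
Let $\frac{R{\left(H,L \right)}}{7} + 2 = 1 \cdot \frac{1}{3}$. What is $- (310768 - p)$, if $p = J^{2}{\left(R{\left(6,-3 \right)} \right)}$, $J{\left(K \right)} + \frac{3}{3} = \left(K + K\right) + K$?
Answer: $-309472$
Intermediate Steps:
$R{\left(H,L \right)} = - \frac{35}{3}$ ($R{\left(H,L \right)} = -14 + 7 \cdot 1 \cdot \frac{1}{3} = -14 + 7 \cdot \frac{1}{3} = -14 + \frac{7}{3} = - \frac{35}{3}$)
$J{\left(K \right)} = -1 + 3 K$ ($J{\left(K \right)} = -1 + \left(\left(K + K\right) + K\right) = -1 + \left(2 K + K\right) = -1 + 3 K$)
$p = 1296$ ($p = \left(-1 + 3 \left(- \frac{35}{3}\right)\right)^{2} = \left(-1 - 35\right)^{2} = \left(-36\right)^{2} = 1296$)
$- (310768 - p) = - (310768 - 1296) = \left(-1\right) 309472 = -309472$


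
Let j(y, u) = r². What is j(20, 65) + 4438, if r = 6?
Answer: 4474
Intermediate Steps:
j(y, u) = 36 (j(y, u) = 6² = 36)
j(20, 65) + 4438 = 36 + 4438 = 4474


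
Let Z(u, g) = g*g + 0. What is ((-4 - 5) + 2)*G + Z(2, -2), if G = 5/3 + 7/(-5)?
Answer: 32/15 ≈ 2.1333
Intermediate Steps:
G = 4/15 (G = 5*(1/3) + 7*(-1/5) = 5/3 - 7/5 = 4/15 ≈ 0.26667)
Z(u, g) = g**2 (Z(u, g) = g**2 + 0 = g**2)
((-4 - 5) + 2)*G + Z(2, -2) = ((-4 - 5) + 2)*(4/15) + (-2)**2 = (-9 + 2)*(4/15) + 4 = -7*4/15 + 4 = -28/15 + 4 = 32/15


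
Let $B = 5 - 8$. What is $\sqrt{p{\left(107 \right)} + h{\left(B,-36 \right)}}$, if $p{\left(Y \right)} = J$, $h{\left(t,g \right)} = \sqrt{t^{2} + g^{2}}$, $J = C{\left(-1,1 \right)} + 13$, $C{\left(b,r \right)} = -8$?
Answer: $\sqrt{5 + 3 \sqrt{145}} \approx 6.4129$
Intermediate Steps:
$B = -3$ ($B = 5 - 8 = -3$)
$J = 5$ ($J = -8 + 13 = 5$)
$h{\left(t,g \right)} = \sqrt{g^{2} + t^{2}}$
$p{\left(Y \right)} = 5$
$\sqrt{p{\left(107 \right)} + h{\left(B,-36 \right)}} = \sqrt{5 + \sqrt{\left(-36\right)^{2} + \left(-3\right)^{2}}} = \sqrt{5 + \sqrt{1296 + 9}} = \sqrt{5 + \sqrt{1305}} = \sqrt{5 + 3 \sqrt{145}}$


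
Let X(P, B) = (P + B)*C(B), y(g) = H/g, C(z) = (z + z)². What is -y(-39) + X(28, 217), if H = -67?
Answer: 1799741513/39 ≈ 4.6147e+7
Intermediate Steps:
C(z) = 4*z² (C(z) = (2*z)² = 4*z²)
y(g) = -67/g
X(P, B) = 4*B²*(B + P) (X(P, B) = (P + B)*(4*B²) = (B + P)*(4*B²) = 4*B²*(B + P))
-y(-39) + X(28, 217) = -(-67)/(-39) + 4*217²*(217 + 28) = -(-67)*(-1)/39 + 4*47089*245 = -1*67/39 + 46147220 = -67/39 + 46147220 = 1799741513/39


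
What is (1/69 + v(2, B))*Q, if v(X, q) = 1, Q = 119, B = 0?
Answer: 8330/69 ≈ 120.72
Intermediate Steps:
(1/69 + v(2, B))*Q = (1/69 + 1)*119 = (70/69)*119 = 8330/69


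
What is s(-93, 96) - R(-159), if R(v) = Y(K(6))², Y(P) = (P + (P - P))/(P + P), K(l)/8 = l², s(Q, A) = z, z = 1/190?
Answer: -93/380 ≈ -0.24474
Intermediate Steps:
z = 1/190 ≈ 0.0052632
s(Q, A) = 1/190
K(l) = 8*l²
Y(P) = ½ (Y(P) = (P + 0)/((2*P)) = P*(1/(2*P)) = ½)
R(v) = ¼ (R(v) = (½)² = ¼)
s(-93, 96) - R(-159) = 1/190 - 1*¼ = 1/190 - ¼ = -93/380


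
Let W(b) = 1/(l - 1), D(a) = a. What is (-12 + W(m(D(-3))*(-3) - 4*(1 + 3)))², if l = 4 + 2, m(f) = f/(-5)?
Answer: 3481/25 ≈ 139.24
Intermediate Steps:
m(f) = -f/5 (m(f) = f*(-⅕) = -f/5)
l = 6
W(b) = ⅕ (W(b) = 1/(6 - 1) = 1/5 = ⅕)
(-12 + W(m(D(-3))*(-3) - 4*(1 + 3)))² = (-12 + ⅕)² = (-59/5)² = 3481/25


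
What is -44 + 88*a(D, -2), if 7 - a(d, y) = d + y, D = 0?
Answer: 748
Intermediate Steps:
a(d, y) = 7 - d - y (a(d, y) = 7 - (d + y) = 7 + (-d - y) = 7 - d - y)
-44 + 88*a(D, -2) = -44 + 88*(7 - 1*0 - 1*(-2)) = -44 + 88*(7 + 0 + 2) = -44 + 88*9 = -44 + 792 = 748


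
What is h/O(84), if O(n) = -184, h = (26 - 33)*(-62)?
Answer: -217/92 ≈ -2.3587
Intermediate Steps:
h = 434 (h = -7*(-62) = 434)
h/O(84) = 434/(-184) = 434*(-1/184) = -217/92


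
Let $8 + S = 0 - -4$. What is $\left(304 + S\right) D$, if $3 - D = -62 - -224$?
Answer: $-47700$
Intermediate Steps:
$D = -159$ ($D = 3 - \left(-62 - -224\right) = 3 - \left(-62 + 224\right) = 3 - 162 = -159$)
$S = -4$ ($S = -8 + \left(0 - -4\right) = -8 + \left(0 + 4\right) = -8 + 4 = -4$)
$\left(304 + S\right) D = \left(304 - 4\right) \left(-159\right) = 300 \left(-159\right) = -47700$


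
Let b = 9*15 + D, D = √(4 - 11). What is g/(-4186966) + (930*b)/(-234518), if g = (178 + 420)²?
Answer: -6625414741/10673031439 - 465*I*√7/117259 ≈ -0.62076 - 0.010492*I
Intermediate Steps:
D = I*√7 (D = √(-7) = I*√7 ≈ 2.6458*I)
g = 357604 (g = 598² = 357604)
b = 135 + I*√7 (b = 9*15 + I*√7 = 135 + I*√7 ≈ 135.0 + 2.6458*I)
g/(-4186966) + (930*b)/(-234518) = 357604/(-4186966) + (930*(135 + I*√7))/(-234518) = 357604*(-1/4186966) + (125550 + 930*I*√7)*(-1/234518) = -7774/91021 + (-62775/117259 - 465*I*√7/117259) = -6625414741/10673031439 - 465*I*√7/117259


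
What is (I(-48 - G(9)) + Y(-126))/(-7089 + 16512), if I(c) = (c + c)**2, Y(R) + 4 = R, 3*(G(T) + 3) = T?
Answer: 9086/9423 ≈ 0.96424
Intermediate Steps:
G(T) = -3 + T/3
Y(R) = -4 + R
I(c) = 4*c**2 (I(c) = (2*c)**2 = 4*c**2)
(I(-48 - G(9)) + Y(-126))/(-7089 + 16512) = (4*(-48 - (-3 + (1/3)*9))**2 + (-4 - 126))/(-7089 + 16512) = (4*(-48 - (-3 + 3))**2 - 130)/9423 = (4*(-48 - 1*0)**2 - 130)*(1/9423) = (4*(-48 + 0)**2 - 130)*(1/9423) = (4*(-48)**2 - 130)*(1/9423) = (4*2304 - 130)*(1/9423) = (9216 - 130)*(1/9423) = 9086*(1/9423) = 9086/9423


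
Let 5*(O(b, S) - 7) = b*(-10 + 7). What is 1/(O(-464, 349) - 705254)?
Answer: -5/3524843 ≈ -1.4185e-6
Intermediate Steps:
O(b, S) = 7 - 3*b/5 (O(b, S) = 7 + (b*(-10 + 7))/5 = 7 + (b*(-3))/5 = 7 + (-3*b)/5 = 7 - 3*b/5)
1/(O(-464, 349) - 705254) = 1/((7 - ⅗*(-464)) - 705254) = 1/((7 + 1392/5) - 705254) = 1/(1427/5 - 705254) = 1/(-3524843/5) = -5/3524843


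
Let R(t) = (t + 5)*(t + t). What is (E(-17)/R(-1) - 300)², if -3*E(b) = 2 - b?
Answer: 51566761/576 ≈ 89526.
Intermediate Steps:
E(b) = -⅔ + b/3 (E(b) = -(2 - b)/3 = -⅔ + b/3)
R(t) = 2*t*(5 + t) (R(t) = (5 + t)*(2*t) = 2*t*(5 + t))
(E(-17)/R(-1) - 300)² = ((-⅔ + (⅓)*(-17))/((2*(-1)*(5 - 1))) - 300)² = ((-⅔ - 17/3)/((2*(-1)*4)) - 300)² = (-19/3/(-8) - 300)² = (-19/3*(-⅛) - 300)² = (19/24 - 300)² = (-7181/24)² = 51566761/576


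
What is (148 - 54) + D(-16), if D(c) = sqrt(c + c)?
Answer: 94 + 4*I*sqrt(2) ≈ 94.0 + 5.6569*I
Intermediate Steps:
D(c) = sqrt(2)*sqrt(c) (D(c) = sqrt(2*c) = sqrt(2)*sqrt(c))
(148 - 54) + D(-16) = (148 - 54) + sqrt(2)*sqrt(-16) = 94 + sqrt(2)*(4*I) = 94 + 4*I*sqrt(2)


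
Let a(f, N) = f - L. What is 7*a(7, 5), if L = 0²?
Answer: 49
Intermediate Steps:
L = 0
a(f, N) = f (a(f, N) = f - 1*0 = f + 0 = f)
7*a(7, 5) = 7*7 = 49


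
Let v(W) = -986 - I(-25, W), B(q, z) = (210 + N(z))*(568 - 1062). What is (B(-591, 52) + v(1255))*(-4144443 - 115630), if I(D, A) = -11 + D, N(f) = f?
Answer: 555419797594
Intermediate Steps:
B(q, z) = -103740 - 494*z (B(q, z) = (210 + z)*(568 - 1062) = (210 + z)*(-494) = -103740 - 494*z)
v(W) = -950 (v(W) = -986 - (-11 - 25) = -986 - 1*(-36) = -986 + 36 = -950)
(B(-591, 52) + v(1255))*(-4144443 - 115630) = ((-103740 - 494*52) - 950)*(-4144443 - 115630) = ((-103740 - 25688) - 950)*(-4260073) = (-129428 - 950)*(-4260073) = -130378*(-4260073) = 555419797594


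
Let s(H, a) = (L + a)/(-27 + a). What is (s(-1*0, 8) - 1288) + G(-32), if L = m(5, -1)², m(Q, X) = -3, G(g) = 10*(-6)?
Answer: -25629/19 ≈ -1348.9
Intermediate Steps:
G(g) = -60
L = 9 (L = (-3)² = 9)
s(H, a) = (9 + a)/(-27 + a)
(s(-1*0, 8) - 1288) + G(-32) = ((9 + 8)/(-27 + 8) - 1288) - 60 = (17/(-19) - 1288) - 60 = (-1/19*17 - 1288) - 60 = (-17/19 - 1288) - 60 = -24489/19 - 60 = -25629/19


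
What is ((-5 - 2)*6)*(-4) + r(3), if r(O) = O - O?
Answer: 168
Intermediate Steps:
r(O) = 0
((-5 - 2)*6)*(-4) + r(3) = ((-5 - 2)*6)*(-4) + 0 = -7*6*(-4) + 0 = -42*(-4) + 0 = 168 + 0 = 168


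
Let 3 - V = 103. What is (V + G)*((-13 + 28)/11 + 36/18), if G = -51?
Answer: -5587/11 ≈ -507.91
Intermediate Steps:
V = -100 (V = 3 - 1*103 = 3 - 103 = -100)
(V + G)*((-13 + 28)/11 + 36/18) = (-100 - 51)*((-13 + 28)/11 + 36/18) = -151*(15*(1/11) + 36*(1/18)) = -151*(15/11 + 2) = -151*37/11 = -5587/11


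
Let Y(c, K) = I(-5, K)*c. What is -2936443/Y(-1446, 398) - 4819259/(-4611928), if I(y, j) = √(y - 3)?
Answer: 4819259/4611928 - 2936443*I*√2/5784 ≈ 1.045 - 717.97*I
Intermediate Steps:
I(y, j) = √(-3 + y)
Y(c, K) = 2*I*c*√2 (Y(c, K) = √(-3 - 5)*c = √(-8)*c = (2*I*√2)*c = 2*I*c*√2)
-2936443/Y(-1446, 398) - 4819259/(-4611928) = -2936443*I*√2/5784 - 4819259/(-4611928) = -2936443*I*√2/5784 - 4819259*(-1/4611928) = -2936443*I*√2/5784 + 4819259/4611928 = 4819259/4611928 - 2936443*I*√2/5784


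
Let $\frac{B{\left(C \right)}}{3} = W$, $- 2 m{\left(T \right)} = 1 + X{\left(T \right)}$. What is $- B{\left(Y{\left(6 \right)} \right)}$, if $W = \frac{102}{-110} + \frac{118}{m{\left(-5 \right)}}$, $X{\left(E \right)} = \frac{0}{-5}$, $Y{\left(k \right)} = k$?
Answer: $\frac{39093}{55} \approx 710.78$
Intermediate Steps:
$X{\left(E \right)} = 0$ ($X{\left(E \right)} = 0 \left(- \frac{1}{5}\right) = 0$)
$m{\left(T \right)} = - \frac{1}{2}$ ($m{\left(T \right)} = - \frac{1 + 0}{2} = \left(- \frac{1}{2}\right) 1 = - \frac{1}{2}$)
$W = - \frac{13031}{55}$ ($W = \frac{102}{-110} + \frac{118}{- \frac{1}{2}} = 102 \left(- \frac{1}{110}\right) + 118 \left(-2\right) = - \frac{51}{55} - 236 = - \frac{13031}{55} \approx -236.93$)
$B{\left(C \right)} = - \frac{39093}{55}$ ($B{\left(C \right)} = 3 \left(- \frac{13031}{55}\right) = - \frac{39093}{55}$)
$- B{\left(Y{\left(6 \right)} \right)} = \left(-1\right) \left(- \frac{39093}{55}\right) = \frac{39093}{55}$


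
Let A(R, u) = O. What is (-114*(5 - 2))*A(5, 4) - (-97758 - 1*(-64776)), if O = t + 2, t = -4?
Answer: 33666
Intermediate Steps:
O = -2 (O = -4 + 2 = -2)
A(R, u) = -2
(-114*(5 - 2))*A(5, 4) - (-97758 - 1*(-64776)) = -114*(5 - 2)*(-2) - (-97758 - 1*(-64776)) = -114*3*(-2) - (-97758 + 64776) = -57*6*(-2) - 1*(-32982) = -342*(-2) + 32982 = 684 + 32982 = 33666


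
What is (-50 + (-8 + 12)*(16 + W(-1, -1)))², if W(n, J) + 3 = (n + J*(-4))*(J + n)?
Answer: 484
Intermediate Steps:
W(n, J) = -3 + (J + n)*(n - 4*J) (W(n, J) = -3 + (n + J*(-4))*(J + n) = -3 + (n - 4*J)*(J + n) = -3 + (J + n)*(n - 4*J))
(-50 + (-8 + 12)*(16 + W(-1, -1)))² = (-50 + (-8 + 12)*(16 + (-3 + (-1)² - 4*(-1)² - 3*(-1)*(-1))))² = (-50 + 4*(16 + (-3 + 1 - 4*1 - 3)))² = (-50 + 4*(16 + (-3 + 1 - 4 - 3)))² = (-50 + 4*(16 - 9))² = (-50 + 4*7)² = (-50 + 28)² = (-22)² = 484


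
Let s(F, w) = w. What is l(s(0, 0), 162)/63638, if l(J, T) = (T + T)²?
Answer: 52488/31819 ≈ 1.6496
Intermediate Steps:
l(J, T) = 4*T² (l(J, T) = (2*T)² = 4*T²)
l(s(0, 0), 162)/63638 = (4*162²)/63638 = (4*26244)*(1/63638) = 104976*(1/63638) = 52488/31819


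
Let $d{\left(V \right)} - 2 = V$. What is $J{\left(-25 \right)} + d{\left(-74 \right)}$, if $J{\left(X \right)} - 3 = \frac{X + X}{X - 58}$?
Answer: $- \frac{5677}{83} \approx -68.398$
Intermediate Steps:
$d{\left(V \right)} = 2 + V$
$J{\left(X \right)} = 3 + \frac{2 X}{-58 + X}$ ($J{\left(X \right)} = 3 + \frac{X + X}{X - 58} = 3 + \frac{2 X}{-58 + X}$)
$J{\left(-25 \right)} + d{\left(-74 \right)} = \frac{-174 + 5 \left(-25\right)}{-58 - 25} + \left(2 - 74\right) = \frac{-174 - 125}{-83} - 72 = \left(- \frac{1}{83}\right) \left(-299\right) - 72 = \frac{299}{83} - 72 = - \frac{5677}{83}$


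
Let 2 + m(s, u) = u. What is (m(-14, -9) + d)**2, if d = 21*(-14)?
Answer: 93025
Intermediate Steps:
d = -294
m(s, u) = -2 + u
(m(-14, -9) + d)**2 = ((-2 - 9) - 294)**2 = (-11 - 294)**2 = (-305)**2 = 93025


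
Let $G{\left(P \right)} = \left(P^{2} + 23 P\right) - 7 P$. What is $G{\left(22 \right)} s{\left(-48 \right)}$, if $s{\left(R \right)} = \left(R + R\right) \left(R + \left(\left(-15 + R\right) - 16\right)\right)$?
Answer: $10192512$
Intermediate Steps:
$s{\left(R \right)} = 2 R \left(-31 + 2 R\right)$ ($s{\left(R \right)} = 2 R \left(R + \left(-31 + R\right)\right) = 2 R \left(-31 + 2 R\right)$)
$G{\left(P \right)} = P^{2} + 16 P$
$G{\left(22 \right)} s{\left(-48 \right)} = 22 \left(16 + 22\right) 2 \left(-48\right) \left(-31 + 2 \left(-48\right)\right) = 22 \cdot 38 \cdot 2 \left(-48\right) \left(-31 - 96\right) = 836 \cdot 2 \left(-48\right) \left(-127\right) = 836 \cdot 12192 = 10192512$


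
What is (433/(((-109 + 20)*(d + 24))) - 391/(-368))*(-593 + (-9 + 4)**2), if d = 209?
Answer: -24537671/41474 ≈ -591.64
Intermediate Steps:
(433/(((-109 + 20)*(d + 24))) - 391/(-368))*(-593 + (-9 + 4)**2) = (433/(((-109 + 20)*(209 + 24))) - 391/(-368))*(-593 + (-9 + 4)**2) = (433/((-89*233)) - 391*(-1/368))*(-593 + (-5)**2) = (433/(-20737) + 17/16)*(-593 + 25) = (433*(-1/20737) + 17/16)*(-568) = (-433/20737 + 17/16)*(-568) = (345601/331792)*(-568) = -24537671/41474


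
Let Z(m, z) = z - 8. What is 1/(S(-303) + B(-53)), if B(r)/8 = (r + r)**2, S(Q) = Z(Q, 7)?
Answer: 1/89887 ≈ 1.1125e-5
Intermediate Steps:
Z(m, z) = -8 + z
S(Q) = -1 (S(Q) = -8 + 7 = -1)
B(r) = 32*r**2 (B(r) = 8*(r + r)**2 = 8*(2*r)**2 = 8*(4*r**2) = 32*r**2)
1/(S(-303) + B(-53)) = 1/(-1 + 32*(-53)**2) = 1/(-1 + 32*2809) = 1/(-1 + 89888) = 1/89887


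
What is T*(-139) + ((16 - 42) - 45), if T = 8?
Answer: -1183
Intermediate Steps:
T*(-139) + ((16 - 42) - 45) = 8*(-139) + ((16 - 42) - 45) = -1112 + (-26 - 45) = -1112 - 71 = -1183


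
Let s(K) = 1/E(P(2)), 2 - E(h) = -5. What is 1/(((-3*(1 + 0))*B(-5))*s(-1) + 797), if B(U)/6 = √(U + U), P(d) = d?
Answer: 39053/31128481 + 126*I*√10/31128481 ≈ 0.0012546 + 1.28e-5*I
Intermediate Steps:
E(h) = 7 (E(h) = 2 - 1*(-5) = 2 + 5 = 7)
B(U) = 6*√2*√U (B(U) = 6*√(U + U) = 6*√(2*U) = 6*(√2*√U) = 6*√2*√U)
s(K) = ⅐ (s(K) = 1/7 = ⅐)
1/(((-3*(1 + 0))*B(-5))*s(-1) + 797) = 1/(((-3*(1 + 0))*(6*√2*√(-5)))*(⅐) + 797) = 1/(((-3*1)*(6*√2*(I*√5)))*(⅐) + 797) = 1/(-18*I*√10*(⅐) + 797) = 1/(-18*I*√10/7 + 797) = 1/(797 - 18*I*√10/7)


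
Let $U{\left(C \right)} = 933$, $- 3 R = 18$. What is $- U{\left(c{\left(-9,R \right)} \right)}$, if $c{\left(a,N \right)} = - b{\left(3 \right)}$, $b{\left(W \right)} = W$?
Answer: $-933$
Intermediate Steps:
$R = -6$ ($R = \left(- \frac{1}{3}\right) 18 = -6$)
$c{\left(a,N \right)} = -3$ ($c{\left(a,N \right)} = \left(-1\right) 3 = -3$)
$- U{\left(c{\left(-9,R \right)} \right)} = \left(-1\right) 933 = -933$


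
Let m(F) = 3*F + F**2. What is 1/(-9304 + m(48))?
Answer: -1/6856 ≈ -0.00014586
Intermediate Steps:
m(F) = F**2 + 3*F
1/(-9304 + m(48)) = 1/(-9304 + 48*(3 + 48)) = 1/(-9304 + 48*51) = 1/(-9304 + 2448) = 1/(-6856) = -1/6856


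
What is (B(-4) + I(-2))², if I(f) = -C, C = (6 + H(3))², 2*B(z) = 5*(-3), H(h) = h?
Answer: 31329/4 ≈ 7832.3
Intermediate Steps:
B(z) = -15/2 (B(z) = (5*(-3))/2 = (½)*(-15) = -15/2)
C = 81 (C = (6 + 3)² = 9² = 81)
I(f) = -81 (I(f) = -1*81 = -81)
(B(-4) + I(-2))² = (-15/2 - 81)² = (-177/2)² = 31329/4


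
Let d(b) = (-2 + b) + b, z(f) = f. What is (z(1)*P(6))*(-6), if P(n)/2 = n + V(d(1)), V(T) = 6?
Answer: -144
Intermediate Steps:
d(b) = -2 + 2*b
P(n) = 12 + 2*n (P(n) = 2*(n + 6) = 2*(6 + n) = 12 + 2*n)
(z(1)*P(6))*(-6) = (1*(12 + 2*6))*(-6) = (1*(12 + 12))*(-6) = (1*24)*(-6) = 24*(-6) = -144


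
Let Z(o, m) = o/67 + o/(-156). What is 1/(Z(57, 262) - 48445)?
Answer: -3484/168780689 ≈ -2.0642e-5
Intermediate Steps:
Z(o, m) = 89*o/10452 (Z(o, m) = o*(1/67) + o*(-1/156) = o/67 - o/156 = 89*o/10452)
1/(Z(57, 262) - 48445) = 1/((89/10452)*57 - 48445) = 1/(1691/3484 - 48445) = 1/(-168780689/3484) = -3484/168780689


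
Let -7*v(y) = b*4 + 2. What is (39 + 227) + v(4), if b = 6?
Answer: 1836/7 ≈ 262.29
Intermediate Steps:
v(y) = -26/7 (v(y) = -(6*4 + 2)/7 = -(24 + 2)/7 = -⅐*26 = -26/7)
(39 + 227) + v(4) = (39 + 227) - 26/7 = 266 - 26/7 = 1836/7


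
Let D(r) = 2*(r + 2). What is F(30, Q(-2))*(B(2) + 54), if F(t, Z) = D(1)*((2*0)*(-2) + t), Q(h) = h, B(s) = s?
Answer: 10080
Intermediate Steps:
D(r) = 4 + 2*r (D(r) = 2*(2 + r) = 4 + 2*r)
F(t, Z) = 6*t (F(t, Z) = (4 + 2*1)*((2*0)*(-2) + t) = (4 + 2)*(0*(-2) + t) = 6*(0 + t) = 6*t)
F(30, Q(-2))*(B(2) + 54) = (6*30)*(2 + 54) = 180*56 = 10080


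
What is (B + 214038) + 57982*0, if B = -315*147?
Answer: 167733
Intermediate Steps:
B = -46305
(B + 214038) + 57982*0 = (-46305 + 214038) + 57982*0 = 167733 + 0 = 167733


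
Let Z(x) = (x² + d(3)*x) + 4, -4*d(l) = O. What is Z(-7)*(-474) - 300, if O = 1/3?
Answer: -51397/2 ≈ -25699.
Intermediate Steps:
O = ⅓ ≈ 0.33333
d(l) = -1/12 (d(l) = -¼*⅓ = -1/12)
Z(x) = 4 + x² - x/12 (Z(x) = (x² - x/12) + 4 = 4 + x² - x/12)
Z(-7)*(-474) - 300 = (4 + (-7)² - 1/12*(-7))*(-474) - 300 = (4 + 49 + 7/12)*(-474) - 300 = (643/12)*(-474) - 300 = -50797/2 - 300 = -51397/2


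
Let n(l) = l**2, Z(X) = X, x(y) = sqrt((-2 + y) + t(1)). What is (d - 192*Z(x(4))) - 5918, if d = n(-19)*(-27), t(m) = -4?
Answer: -15665 - 192*I*sqrt(2) ≈ -15665.0 - 271.53*I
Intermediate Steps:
x(y) = sqrt(-6 + y) (x(y) = sqrt((-2 + y) - 4) = sqrt(-6 + y))
d = -9747 (d = (-19)**2*(-27) = 361*(-27) = -9747)
(d - 192*Z(x(4))) - 5918 = (-9747 - 192*sqrt(-6 + 4)) - 5918 = (-9747 - 192*I*sqrt(2)) - 5918 = -15665 - 192*I*sqrt(2)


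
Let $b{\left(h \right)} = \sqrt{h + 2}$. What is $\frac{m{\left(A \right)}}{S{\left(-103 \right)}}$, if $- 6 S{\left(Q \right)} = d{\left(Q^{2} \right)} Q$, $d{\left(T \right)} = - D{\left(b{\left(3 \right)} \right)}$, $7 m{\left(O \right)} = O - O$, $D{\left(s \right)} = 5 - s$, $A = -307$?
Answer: $0$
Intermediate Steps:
$b{\left(h \right)} = \sqrt{2 + h}$
$m{\left(O \right)} = 0$ ($m{\left(O \right)} = \frac{O - O}{7} = \frac{1}{7} \cdot 0 = 0$)
$d{\left(T \right)} = -5 + \sqrt{5}$ ($d{\left(T \right)} = - (5 - \sqrt{2 + 3}) = - (5 - \sqrt{5}) = -5 + \sqrt{5}$)
$S{\left(Q \right)} = - \frac{Q \left(-5 + \sqrt{5}\right)}{6}$ ($S{\left(Q \right)} = - \frac{\left(-5 + \sqrt{5}\right) Q}{6} = - \frac{Q \left(-5 + \sqrt{5}\right)}{6}$)
$\frac{m{\left(A \right)}}{S{\left(-103 \right)}} = \frac{0}{\frac{1}{6} \left(-103\right) \left(5 - \sqrt{5}\right)} = \frac{0}{- \frac{515}{6} + \frac{103 \sqrt{5}}{6}} = 0$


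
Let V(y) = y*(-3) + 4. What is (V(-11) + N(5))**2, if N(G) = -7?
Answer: 900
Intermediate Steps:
V(y) = 4 - 3*y (V(y) = -3*y + 4 = 4 - 3*y)
(V(-11) + N(5))**2 = ((4 - 3*(-11)) - 7)**2 = ((4 + 33) - 7)**2 = (37 - 7)**2 = 30**2 = 900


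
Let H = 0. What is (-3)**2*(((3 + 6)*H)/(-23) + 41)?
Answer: 369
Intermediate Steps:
(-3)**2*(((3 + 6)*H)/(-23) + 41) = (-3)**2*(((3 + 6)*0)/(-23) + 41) = 9*((9*0)*(-1/23) + 41) = 9*(0*(-1/23) + 41) = 9*(0 + 41) = 9*41 = 369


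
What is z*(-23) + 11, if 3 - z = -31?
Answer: -771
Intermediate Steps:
z = 34 (z = 3 - 1*(-31) = 3 + 31 = 34)
z*(-23) + 11 = 34*(-23) + 11 = -782 + 11 = -771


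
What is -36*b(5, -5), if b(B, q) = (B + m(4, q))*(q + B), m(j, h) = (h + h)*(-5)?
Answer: 0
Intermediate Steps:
m(j, h) = -10*h (m(j, h) = (2*h)*(-5) = -10*h)
b(B, q) = (B + q)*(B - 10*q) (b(B, q) = (B - 10*q)*(q + B) = (B - 10*q)*(B + q) = (B + q)*(B - 10*q))
-36*b(5, -5) = -36*(5**2 - 10*(-5)**2 - 9*5*(-5)) = -36*(25 - 10*25 + 225) = -36*(25 - 250 + 225) = -36*0 = 0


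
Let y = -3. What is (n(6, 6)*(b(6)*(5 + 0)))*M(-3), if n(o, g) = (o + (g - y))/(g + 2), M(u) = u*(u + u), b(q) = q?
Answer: 2025/2 ≈ 1012.5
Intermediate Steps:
M(u) = 2*u**2 (M(u) = u*(2*u) = 2*u**2)
n(o, g) = (3 + g + o)/(2 + g) (n(o, g) = (o + (g - 1*(-3)))/(g + 2) = (o + (g + 3))/(2 + g) = (o + (3 + g))/(2 + g) = (3 + g + o)/(2 + g))
(n(6, 6)*(b(6)*(5 + 0)))*M(-3) = (((3 + 6 + 6)/(2 + 6))*(6*(5 + 0)))*(2*(-3)**2) = ((15/8)*(6*5))*(2*9) = (((1/8)*15)*30)*18 = ((15/8)*30)*18 = (225/4)*18 = 2025/2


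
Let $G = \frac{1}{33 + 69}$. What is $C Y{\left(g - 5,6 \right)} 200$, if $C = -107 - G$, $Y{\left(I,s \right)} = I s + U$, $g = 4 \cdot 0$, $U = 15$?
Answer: $\frac{5457500}{17} \approx 3.2103 \cdot 10^{5}$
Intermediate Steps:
$g = 0$
$G = \frac{1}{102} \approx 0.0098039$
$Y{\left(I,s \right)} = 15 + I s$ ($Y{\left(I,s \right)} = I s + 15 = 15 + I s$)
$C = - \frac{10915}{102}$ ($C = -107 - \frac{1}{102} = - \frac{10915}{102} \approx -107.01$)
$C Y{\left(g - 5,6 \right)} 200 = - \frac{10915 \left(15 + \left(0 - 5\right) 6\right)}{102} \cdot 200 = - \frac{10915 \left(15 - 30\right)}{102} \cdot 200 = \left(- \frac{10915}{102}\right) \left(-15\right) 200 = \frac{54575}{34} \cdot 200 = \frac{5457500}{17}$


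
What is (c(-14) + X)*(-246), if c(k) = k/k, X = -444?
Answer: 108978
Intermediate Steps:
c(k) = 1
(c(-14) + X)*(-246) = (1 - 444)*(-246) = -443*(-246) = 108978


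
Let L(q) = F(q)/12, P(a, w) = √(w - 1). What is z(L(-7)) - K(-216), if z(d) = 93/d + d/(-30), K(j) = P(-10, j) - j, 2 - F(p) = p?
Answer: -3681/40 - I*√217 ≈ -92.025 - 14.731*I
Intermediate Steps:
P(a, w) = √(-1 + w)
F(p) = 2 - p
K(j) = √(-1 + j) - j
L(q) = ⅙ - q/12 (L(q) = (2 - q)/12 = (2 - q)*(1/12) = ⅙ - q/12)
z(d) = 93/d - d/30 (z(d) = 93/d + d*(-1/30) = 93/d - d/30)
z(L(-7)) - K(-216) = (93/(⅙ - 1/12*(-7)) - (⅙ - 1/12*(-7))/30) - (√(-1 - 216) - 1*(-216)) = (93/(⅙ + 7/12) - (⅙ + 7/12)/30) - (√(-217) + 216) = (93/(¾) - 1/30*¾) - (I*√217 + 216) = (93*(4/3) - 1/40) - (216 + I*√217) = (124 - 1/40) + (-216 - I*√217) = 4959/40 + (-216 - I*√217) = -3681/40 - I*√217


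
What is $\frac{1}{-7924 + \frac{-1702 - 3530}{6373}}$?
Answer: $- \frac{6373}{50504884} \approx -0.00012619$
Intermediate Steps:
$\frac{1}{-7924 + \frac{-1702 - 3530}{6373}} = \frac{1}{-7924 - \frac{5232}{6373}} = \frac{1}{- \frac{50504884}{6373}} = - \frac{6373}{50504884}$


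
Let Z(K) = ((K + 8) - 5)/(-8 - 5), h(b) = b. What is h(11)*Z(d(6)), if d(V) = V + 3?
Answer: -132/13 ≈ -10.154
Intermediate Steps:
d(V) = 3 + V
Z(K) = -3/13 - K/13 (Z(K) = ((8 + K) - 5)/(-13) = (3 + K)*(-1/13) = -3/13 - K/13)
h(11)*Z(d(6)) = 11*(-3/13 - (3 + 6)/13) = 11*(-3/13 - 1/13*9) = 11*(-3/13 - 9/13) = 11*(-12/13) = -132/13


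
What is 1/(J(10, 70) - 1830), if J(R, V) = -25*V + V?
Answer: -1/3510 ≈ -0.00028490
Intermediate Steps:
J(R, V) = -24*V
1/(J(10, 70) - 1830) = 1/(-24*70 - 1830) = 1/(-1680 - 1830) = 1/(-3510) = -1/3510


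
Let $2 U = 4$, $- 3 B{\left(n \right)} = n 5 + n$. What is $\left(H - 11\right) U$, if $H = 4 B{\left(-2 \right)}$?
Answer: $10$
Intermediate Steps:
$B{\left(n \right)} = - 2 n$ ($B{\left(n \right)} = - \frac{n 5 + n}{3} = - \frac{5 n + n}{3} = - \frac{6 n}{3} = - 2 n$)
$U = 2$ ($U = \frac{1}{2} \cdot 4 = 2$)
$H = 16$ ($H = 4 \left(\left(-2\right) \left(-2\right)\right) = 4 \cdot 4 = 16$)
$\left(H - 11\right) U = \left(16 - 11\right) 2 = 5 \cdot 2 = 10$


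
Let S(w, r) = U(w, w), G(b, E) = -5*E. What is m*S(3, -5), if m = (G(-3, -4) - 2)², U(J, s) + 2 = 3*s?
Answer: 2268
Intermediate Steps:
U(J, s) = -2 + 3*s
S(w, r) = -2 + 3*w
m = 324 (m = (-5*(-4) - 2)² = (20 - 2)² = 18² = 324)
m*S(3, -5) = 324*(-2 + 3*3) = 324*(-2 + 9) = 324*7 = 2268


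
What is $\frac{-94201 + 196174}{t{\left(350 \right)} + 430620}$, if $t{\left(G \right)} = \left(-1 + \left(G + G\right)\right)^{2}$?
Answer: $\frac{33991}{306407} \approx 0.11093$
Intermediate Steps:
$t{\left(G \right)} = \left(-1 + 2 G\right)^{2}$
$\frac{-94201 + 196174}{t{\left(350 \right)} + 430620} = \frac{-94201 + 196174}{\left(-1 + 2 \cdot 350\right)^{2} + 430620} = \frac{101973}{\left(-1 + 700\right)^{2} + 430620} = \frac{101973}{699^{2} + 430620} = \frac{101973}{488601 + 430620} = \frac{101973}{919221} = 101973 \cdot \frac{1}{919221} = \frac{33991}{306407}$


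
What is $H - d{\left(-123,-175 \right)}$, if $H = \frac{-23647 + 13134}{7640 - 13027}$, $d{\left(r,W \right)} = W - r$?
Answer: $\frac{290637}{5387} \approx 53.952$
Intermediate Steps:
$H = \frac{10513}{5387}$ ($H = - \frac{10513}{-5387} = \left(-10513\right) \left(- \frac{1}{5387}\right) = \frac{10513}{5387} \approx 1.9515$)
$H - d{\left(-123,-175 \right)} = \frac{10513}{5387} - \left(-175 - -123\right) = \frac{10513}{5387} - \left(-175 + 123\right) = \frac{10513}{5387} - -52 = \frac{10513}{5387} + 52 = \frac{290637}{5387}$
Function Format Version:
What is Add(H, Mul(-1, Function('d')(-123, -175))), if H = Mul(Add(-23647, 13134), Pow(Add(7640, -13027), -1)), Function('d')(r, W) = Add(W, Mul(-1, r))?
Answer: Rational(290637, 5387) ≈ 53.952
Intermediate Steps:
H = Rational(10513, 5387) (H = Mul(-10513, Pow(-5387, -1)) = Mul(-10513, Rational(-1, 5387)) = Rational(10513, 5387) ≈ 1.9515)
Add(H, Mul(-1, Function('d')(-123, -175))) = Add(Rational(10513, 5387), Mul(-1, Add(-175, Mul(-1, -123)))) = Add(Rational(10513, 5387), Mul(-1, Add(-175, 123))) = Add(Rational(10513, 5387), Mul(-1, -52)) = Add(Rational(10513, 5387), 52) = Rational(290637, 5387)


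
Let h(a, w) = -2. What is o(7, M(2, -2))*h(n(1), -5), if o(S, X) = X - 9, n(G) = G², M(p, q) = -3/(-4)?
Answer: 33/2 ≈ 16.500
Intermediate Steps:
M(p, q) = ¾ (M(p, q) = -3*(-¼) = ¾)
o(S, X) = -9 + X
o(7, M(2, -2))*h(n(1), -5) = (-9 + ¾)*(-2) = -33/4*(-2) = 33/2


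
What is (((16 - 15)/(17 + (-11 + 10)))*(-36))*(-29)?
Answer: 261/4 ≈ 65.250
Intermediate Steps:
(((16 - 15)/(17 + (-11 + 10)))*(-36))*(-29) = ((1/(17 - 1))*(-36))*(-29) = ((1/16)*(-36))*(-29) = -9/4*(-29) = 261/4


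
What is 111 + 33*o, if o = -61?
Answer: -1902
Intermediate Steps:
111 + 33*o = 111 + 33*(-61) = 111 - 2013 = -1902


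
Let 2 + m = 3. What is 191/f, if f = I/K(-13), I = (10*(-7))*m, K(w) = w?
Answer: 2483/70 ≈ 35.471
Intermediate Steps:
m = 1 (m = -2 + 3 = 1)
I = -70 (I = (10*(-7))*1 = -70*1 = -70)
f = 70/13 (f = -70/(-13) = -70*(-1/13) = 70/13 ≈ 5.3846)
191/f = 191/(70/13) = 191*(13/70) = 2483/70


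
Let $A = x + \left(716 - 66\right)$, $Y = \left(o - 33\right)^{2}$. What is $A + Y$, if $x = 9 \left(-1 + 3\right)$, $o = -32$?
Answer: $4893$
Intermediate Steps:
$x = 18$ ($x = 9 \cdot 2 = 18$)
$Y = 4225$ ($Y = \left(-32 - 33\right)^{2} = \left(-65\right)^{2} = 4225$)
$A = 668$ ($A = 18 + \left(716 - 66\right) = 18 + 650 = 668$)
$A + Y = 668 + 4225 = 4893$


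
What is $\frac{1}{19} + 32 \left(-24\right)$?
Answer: $- \frac{14591}{19} \approx -767.95$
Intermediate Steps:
$\frac{1}{19} + 32 \left(-24\right) = \frac{1}{19} - 768 = - \frac{14591}{19}$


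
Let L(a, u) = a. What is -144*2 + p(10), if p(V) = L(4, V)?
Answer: -284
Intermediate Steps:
p(V) = 4
-144*2 + p(10) = -144*2 + 4 = -288 + 4 = -284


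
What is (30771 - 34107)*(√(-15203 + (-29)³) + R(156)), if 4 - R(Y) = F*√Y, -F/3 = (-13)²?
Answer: -13344 - 3382704*√39 - 46704*I*√202 ≈ -2.1138e+7 - 6.6379e+5*I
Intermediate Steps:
F = -507 (F = -3*(-13)² = -3*169 = -507)
R(Y) = 4 + 507*√Y (R(Y) = 4 - (-507)*√Y = 4 + 507*√Y)
(30771 - 34107)*(√(-15203 + (-29)³) + R(156)) = (30771 - 34107)*(√(-15203 + (-29)³) + (4 + 507*√156)) = -3336*(√(-15203 - 24389) + (4 + 507*(2*√39))) = -3336*(√(-39592) + (4 + 1014*√39)) = -3336*(14*I*√202 + (4 + 1014*√39)) = -3336*(4 + 1014*√39 + 14*I*√202) = -13344 - 3382704*√39 - 46704*I*√202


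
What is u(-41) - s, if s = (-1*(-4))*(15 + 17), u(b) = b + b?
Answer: -210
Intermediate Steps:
u(b) = 2*b
s = 128 (s = 4*32 = 128)
u(-41) - s = 2*(-41) - 1*128 = -82 - 128 = -210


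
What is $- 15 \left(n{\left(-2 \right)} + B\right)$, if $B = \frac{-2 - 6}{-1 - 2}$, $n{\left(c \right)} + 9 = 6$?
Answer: $5$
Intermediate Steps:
$n{\left(c \right)} = -3$ ($n{\left(c \right)} = -9 + 6 = -3$)
$B = \frac{8}{3}$ ($B = - \frac{8}{-3} = \left(-8\right) \left(- \frac{1}{3}\right) = \frac{8}{3} \approx 2.6667$)
$- 15 \left(n{\left(-2 \right)} + B\right) = - 15 \left(-3 + \frac{8}{3}\right) = \left(-15\right) \left(- \frac{1}{3}\right) = 5$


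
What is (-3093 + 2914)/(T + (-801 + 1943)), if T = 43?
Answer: -179/1185 ≈ -0.15105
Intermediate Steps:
(-3093 + 2914)/(T + (-801 + 1943)) = (-3093 + 2914)/(43 + (-801 + 1943)) = -179/(43 + 1142) = -179/1185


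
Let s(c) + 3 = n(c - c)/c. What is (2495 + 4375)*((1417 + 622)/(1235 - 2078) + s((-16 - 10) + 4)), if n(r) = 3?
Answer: -117963625/3091 ≈ -38164.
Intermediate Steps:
s(c) = -3 + 3/c
(2495 + 4375)*((1417 + 622)/(1235 - 2078) + s((-16 - 10) + 4)) = (2495 + 4375)*((1417 + 622)/(1235 - 2078) + (-3 + 3/((-16 - 10) + 4))) = 6870*(2039/(-843) + (-3 + 3/(-26 + 4))) = 6870*(2039*(-1/843) + (-3 + 3/(-22))) = 6870*(-2039/843 + (-3 + 3*(-1/22))) = 6870*(-2039/843 + (-3 - 3/22)) = 6870*(-2039/843 - 69/22) = 6870*(-103025/18546) = -117963625/3091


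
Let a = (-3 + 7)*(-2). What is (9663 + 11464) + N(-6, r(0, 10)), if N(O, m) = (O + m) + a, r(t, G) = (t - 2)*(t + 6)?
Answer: 21101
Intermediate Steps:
r(t, G) = (-2 + t)*(6 + t)
a = -8 (a = 4*(-2) = -8)
N(O, m) = -8 + O + m (N(O, m) = (O + m) - 8 = -8 + O + m)
(9663 + 11464) + N(-6, r(0, 10)) = (9663 + 11464) + (-8 - 6 + (-12 + 0² + 4*0)) = 21127 + (-8 - 6 + (-12 + 0 + 0)) = 21127 + (-8 - 6 - 12) = 21127 - 26 = 21101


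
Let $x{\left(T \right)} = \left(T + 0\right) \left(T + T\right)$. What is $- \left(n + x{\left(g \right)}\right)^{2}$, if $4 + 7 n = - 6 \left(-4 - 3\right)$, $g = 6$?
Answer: $- \frac{293764}{49} \approx -5995.2$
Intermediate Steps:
$n = \frac{38}{7}$ ($n = - \frac{4}{7} + \frac{\left(-6\right) \left(-4 - 3\right)}{7} = - \frac{4}{7} + \frac{\left(-6\right) \left(-7\right)}{7} = - \frac{4}{7} + \frac{1}{7} \cdot 42 = - \frac{4}{7} + 6 = \frac{38}{7} \approx 5.4286$)
$x{\left(T \right)} = 2 T^{2}$ ($x{\left(T \right)} = T 2 T = 2 T^{2}$)
$- \left(n + x{\left(g \right)}\right)^{2} = - \left(\frac{38}{7} + 2 \cdot 6^{2}\right)^{2} = - \left(\frac{38}{7} + 2 \cdot 36\right)^{2} = - \left(\frac{38}{7} + 72\right)^{2} = - \left(\frac{542}{7}\right)^{2} = \left(-1\right) \frac{293764}{49} = - \frac{293764}{49}$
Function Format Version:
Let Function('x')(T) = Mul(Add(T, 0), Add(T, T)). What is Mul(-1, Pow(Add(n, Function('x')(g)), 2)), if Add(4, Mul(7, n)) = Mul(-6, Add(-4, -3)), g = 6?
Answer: Rational(-293764, 49) ≈ -5995.2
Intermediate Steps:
n = Rational(38, 7) (n = Add(Rational(-4, 7), Mul(Rational(1, 7), Mul(-6, Add(-4, -3)))) = Add(Rational(-4, 7), Mul(Rational(1, 7), Mul(-6, -7))) = Add(Rational(-4, 7), Mul(Rational(1, 7), 42)) = Add(Rational(-4, 7), 6) = Rational(38, 7) ≈ 5.4286)
Function('x')(T) = Mul(2, Pow(T, 2)) (Function('x')(T) = Mul(T, Mul(2, T)) = Mul(2, Pow(T, 2)))
Mul(-1, Pow(Add(n, Function('x')(g)), 2)) = Mul(-1, Pow(Add(Rational(38, 7), Mul(2, Pow(6, 2))), 2)) = Mul(-1, Pow(Add(Rational(38, 7), Mul(2, 36)), 2)) = Mul(-1, Pow(Add(Rational(38, 7), 72), 2)) = Mul(-1, Pow(Rational(542, 7), 2)) = Mul(-1, Rational(293764, 49)) = Rational(-293764, 49)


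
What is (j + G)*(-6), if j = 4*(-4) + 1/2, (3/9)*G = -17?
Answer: 399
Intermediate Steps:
G = -51 (G = 3*(-17) = -51)
j = -31/2 (j = -16 + ½ = -31/2 ≈ -15.500)
(j + G)*(-6) = (-31/2 - 51)*(-6) = -133/2*(-6) = 399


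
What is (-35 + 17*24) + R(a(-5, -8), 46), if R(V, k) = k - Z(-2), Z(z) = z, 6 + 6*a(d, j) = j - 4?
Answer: 421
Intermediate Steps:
a(d, j) = -5/3 + j/6 (a(d, j) = -1 + (j - 4)/6 = -1 + (-4 + j)/6 = -1 + (-2/3 + j/6) = -5/3 + j/6)
R(V, k) = 2 + k (R(V, k) = k - 1*(-2) = k + 2 = 2 + k)
(-35 + 17*24) + R(a(-5, -8), 46) = (-35 + 17*24) + (2 + 46) = (-35 + 408) + 48 = 373 + 48 = 421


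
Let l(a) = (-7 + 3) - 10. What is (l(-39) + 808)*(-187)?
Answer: -148478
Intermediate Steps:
l(a) = -14 (l(a) = -4 - 10 = -14)
(l(-39) + 808)*(-187) = (-14 + 808)*(-187) = 794*(-187) = -148478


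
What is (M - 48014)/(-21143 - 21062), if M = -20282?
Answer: 68296/42205 ≈ 1.6182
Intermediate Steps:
(M - 48014)/(-21143 - 21062) = (-20282 - 48014)/(-21143 - 21062) = -68296/(-42205) = -68296*(-1/42205) = 68296/42205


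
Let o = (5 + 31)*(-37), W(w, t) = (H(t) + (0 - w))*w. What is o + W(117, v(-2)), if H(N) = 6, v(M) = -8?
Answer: -14319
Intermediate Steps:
W(w, t) = w*(6 - w) (W(w, t) = (6 + (0 - w))*w = (6 - w)*w = w*(6 - w))
o = -1332 (o = 36*(-37) = -1332)
o + W(117, v(-2)) = -1332 + 117*(6 - 1*117) = -1332 + 117*(6 - 117) = -1332 + 117*(-111) = -1332 - 12987 = -14319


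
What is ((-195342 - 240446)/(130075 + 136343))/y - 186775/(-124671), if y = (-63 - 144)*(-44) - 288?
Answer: 36569235622771/24412729881330 ≈ 1.4980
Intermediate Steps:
y = 8820 (y = -207*(-44) - 288 = 9108 - 288 = 8820)
((-195342 - 240446)/(130075 + 136343))/y - 186775/(-124671) = ((-195342 - 240446)/(130075 + 136343))/8820 - 186775/(-124671) = -435788/266418*(1/8820) - 186775*(-1/124671) = -435788*1/266418*(1/8820) + 186775/124671 = -217894/133209*1/8820 + 186775/124671 = -108947/587451690 + 186775/124671 = 36569235622771/24412729881330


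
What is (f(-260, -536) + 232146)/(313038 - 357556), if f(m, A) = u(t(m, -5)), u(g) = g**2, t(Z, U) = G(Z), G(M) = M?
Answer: -149873/22259 ≈ -6.7331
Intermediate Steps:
t(Z, U) = Z
f(m, A) = m**2
(f(-260, -536) + 232146)/(313038 - 357556) = ((-260)**2 + 232146)/(313038 - 357556) = (67600 + 232146)/(-44518) = 299746*(-1/44518) = -149873/22259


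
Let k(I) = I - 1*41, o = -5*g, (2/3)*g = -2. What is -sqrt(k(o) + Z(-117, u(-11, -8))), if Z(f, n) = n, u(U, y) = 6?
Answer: -2*I*sqrt(5) ≈ -4.4721*I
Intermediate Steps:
g = -3 (g = (3/2)*(-2) = -3)
o = 15 (o = -5*(-3) = 15)
k(I) = -41 + I (k(I) = I - 41 = -41 + I)
-sqrt(k(o) + Z(-117, u(-11, -8))) = -sqrt((-41 + 15) + 6) = -sqrt(-26 + 6) = -sqrt(-20) = -2*I*sqrt(5)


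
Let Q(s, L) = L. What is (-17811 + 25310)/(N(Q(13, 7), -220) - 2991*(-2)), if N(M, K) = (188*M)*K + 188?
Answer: -7499/283350 ≈ -0.026466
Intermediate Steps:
N(M, K) = 188 + 188*K*M (N(M, K) = 188*K*M + 188 = 188 + 188*K*M)
(-17811 + 25310)/(N(Q(13, 7), -220) - 2991*(-2)) = (-17811 + 25310)/((188 + 188*(-220)*7) - 2991*(-2)) = 7499/((188 - 289520) - 997*(-6)) = 7499/(-289332 + 5982) = 7499/(-283350) = 7499*(-1/283350) = -7499/283350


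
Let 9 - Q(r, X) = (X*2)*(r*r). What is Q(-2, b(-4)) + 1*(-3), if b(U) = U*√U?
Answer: 6 + 64*I ≈ 6.0 + 64.0*I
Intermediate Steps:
b(U) = U^(3/2)
Q(r, X) = 9 - 2*X*r² (Q(r, X) = 9 - X*2*r*r = 9 - 2*X*r²)
Q(-2, b(-4)) + 1*(-3) = (9 - 2*(-4)^(3/2)*(-2)²) + 1*(-3) = (9 - 2*(-8*I)*4) - 3 = (9 + 64*I) - 3 = 6 + 64*I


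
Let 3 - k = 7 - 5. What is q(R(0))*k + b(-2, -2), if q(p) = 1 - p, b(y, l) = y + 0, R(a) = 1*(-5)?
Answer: 4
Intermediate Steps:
R(a) = -5
b(y, l) = y
k = 1 (k = 3 - (7 - 5) = 3 - 1*2 = 3 - 2 = 1)
q(R(0))*k + b(-2, -2) = (1 - 1*(-5))*1 - 2 = (1 + 5)*1 - 2 = 6*1 - 2 = 6 - 2 = 4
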